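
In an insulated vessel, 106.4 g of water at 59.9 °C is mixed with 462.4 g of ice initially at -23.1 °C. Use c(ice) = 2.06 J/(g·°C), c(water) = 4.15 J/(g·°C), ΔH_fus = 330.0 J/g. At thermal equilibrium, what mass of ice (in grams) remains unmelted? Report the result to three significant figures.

Heat to warm all ice to 0 °C: 462.4×2.06×23.1 = 22004 J
Heat released by water cooling to 0 °C: 106.4×4.15×59.9 = 26449 J
26449 J < 22004 + 462.4×330.0 = 174596 J, so not all ice melts; final T = 0 °C.
Heat left for melting: 26449 − 22004 = 4445 J
Mass melted = 4445 / 330.0 = 13.47 g
Ice remaining = 462.4 − 13.47 = 448.93 g

m_ice remaining = 449 g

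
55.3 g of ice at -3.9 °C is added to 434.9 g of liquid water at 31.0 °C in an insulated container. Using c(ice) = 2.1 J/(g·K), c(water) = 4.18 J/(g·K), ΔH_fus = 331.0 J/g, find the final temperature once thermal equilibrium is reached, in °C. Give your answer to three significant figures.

T_f = 18.3 °C

Heat to bring ice to 0 °C and melt it: q₁ = 55.3×2.1×3.9 + 55.3×331.0 = 18757 J
Heat the water can supply cooling to 0 °C: 434.9×4.18×31.0 = 56354.3 J > q₁, so all ice melts.
Energy balance: 434.9×4.18×(31.0 − T) = 18757 + 55.3×4.18×(T − 0)
1817.882(31.0 − T) = 18757 + 231.154 T
56354.3 − 18757 = 2049.036 T
T = 37597.3 / 2049.036 = 18.349 °C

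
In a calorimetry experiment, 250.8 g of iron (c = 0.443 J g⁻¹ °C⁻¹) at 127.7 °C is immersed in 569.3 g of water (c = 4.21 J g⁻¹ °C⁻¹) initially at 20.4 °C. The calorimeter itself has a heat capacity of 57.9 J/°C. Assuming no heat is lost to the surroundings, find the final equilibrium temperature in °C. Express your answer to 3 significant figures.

T_f = 25.0 °C

Heat lost by iron = heat gained by water + calorimeter.
(250.8)(0.443)(127.7 − T) = [(569.3)(4.21) + 57.9](T − 20.4)
111.1044 (127.7 − T) = 2454.653 (T − 20.4)
14188 − 111.1044 T = 2454.653 T − 50075
64263 = 2565.7574 T
T = 25.046 °C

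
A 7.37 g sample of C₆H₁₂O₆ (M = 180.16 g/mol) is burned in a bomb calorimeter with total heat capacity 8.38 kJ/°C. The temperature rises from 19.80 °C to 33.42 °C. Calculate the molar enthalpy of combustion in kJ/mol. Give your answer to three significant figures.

ΔT = 33.42 − 19.80 = 13.62 °C
q_cal = C_cal × ΔT = 8.38 × 13.62 = 114.1356 kJ
n = 7.37 / 180.16 = 0.04091 mol
q_rxn = −q_cal = -114.1356 kJ
ΔH = -114.1356 / 0.04091 = -2790 kJ/mol

ΔH = -2790 kJ/mol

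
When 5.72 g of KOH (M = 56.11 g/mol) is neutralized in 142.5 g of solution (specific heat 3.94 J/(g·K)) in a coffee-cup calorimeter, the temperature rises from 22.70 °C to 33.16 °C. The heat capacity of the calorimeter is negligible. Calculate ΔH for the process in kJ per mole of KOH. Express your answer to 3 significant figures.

ΔH = -57.6 kJ/mol

|ΔT| = |33.16 − 22.70| = 10.46 °C
|q_surr| = (142.5 × 3.94) × 10.46 = 561.45 × 10.46 = 5873 J
n(KOH) = 5.72 / 56.11 = 0.1019 mol
Temperature rose, so q_rxn = −|q_surr| = -5.873 kJ
ΔH = q_rxn / n = -57.63 kJ/mol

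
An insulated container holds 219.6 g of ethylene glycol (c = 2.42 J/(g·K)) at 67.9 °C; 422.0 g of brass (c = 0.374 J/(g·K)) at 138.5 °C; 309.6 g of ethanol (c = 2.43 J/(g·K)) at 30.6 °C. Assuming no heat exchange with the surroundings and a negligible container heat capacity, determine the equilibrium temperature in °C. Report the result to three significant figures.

T_f = 56.2 °C

Σ mᵢcᵢ(T − Tᵢ) = 0  ⇒  T = Σ mᵢcᵢTᵢ / Σ mᵢcᵢ
Σ mᵢcᵢ = 219.6×2.42 + 422.0×0.374 + 309.6×2.43 = 1441.588
Σ mᵢcᵢTᵢ = 531.432×67.9 + 157.828×138.5 + 752.328×30.6 = 80965
T = 80965 / 1441.588 = 56.16 °C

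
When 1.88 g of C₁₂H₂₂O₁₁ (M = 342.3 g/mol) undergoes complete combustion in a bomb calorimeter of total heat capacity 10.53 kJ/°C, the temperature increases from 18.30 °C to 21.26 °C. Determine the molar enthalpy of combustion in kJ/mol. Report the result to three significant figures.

ΔH = -5680 kJ/mol

ΔT = 21.26 − 18.30 = 2.96 °C
q_cal = C_cal × ΔT = 10.53 × 2.96 = 31.1688 kJ
n = 1.88 / 342.3 = 0.005492 mol
q_rxn = −q_cal = -31.1688 kJ
ΔH = -31.1688 / 0.005492 = -5675 kJ/mol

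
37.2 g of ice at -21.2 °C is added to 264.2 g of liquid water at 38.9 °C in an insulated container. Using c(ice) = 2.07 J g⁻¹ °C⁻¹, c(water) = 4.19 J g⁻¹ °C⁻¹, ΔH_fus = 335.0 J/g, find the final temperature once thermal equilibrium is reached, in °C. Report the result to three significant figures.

Heat to bring ice to 0 °C and melt it: q₁ = 37.2×2.07×21.2 + 37.2×335.0 = 14094 J
Heat the water can supply cooling to 0 °C: 264.2×4.19×38.9 = 43062.2 J > q₁, so all ice melts.
Energy balance: 264.2×4.19×(38.9 − T) = 14094 + 37.2×4.19×(T − 0)
1106.998(38.9 − T) = 14094 + 155.868 T
43062.2 − 14094 = 1262.866 T
T = 28968.2 / 1262.866 = 22.94 °C

T_f = 22.9 °C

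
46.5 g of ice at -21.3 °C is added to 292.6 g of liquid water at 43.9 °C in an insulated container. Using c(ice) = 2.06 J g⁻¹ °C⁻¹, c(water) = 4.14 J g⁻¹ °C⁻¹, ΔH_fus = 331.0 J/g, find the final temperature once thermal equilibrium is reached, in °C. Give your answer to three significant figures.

Heat to bring ice to 0 °C and melt it: q₁ = 46.5×2.06×21.3 + 46.5×331.0 = 17432 J
Heat the water can supply cooling to 0 °C: 292.6×4.14×43.9 = 53178.9 J > q₁, so all ice melts.
Energy balance: 292.6×4.14×(43.9 − T) = 17432 + 46.5×4.14×(T − 0)
1211.364(43.9 − T) = 17432 + 192.51 T
53178.9 − 17432 = 1403.874 T
T = 35746.9 / 1403.874 = 25.46 °C

T_f = 25.5 °C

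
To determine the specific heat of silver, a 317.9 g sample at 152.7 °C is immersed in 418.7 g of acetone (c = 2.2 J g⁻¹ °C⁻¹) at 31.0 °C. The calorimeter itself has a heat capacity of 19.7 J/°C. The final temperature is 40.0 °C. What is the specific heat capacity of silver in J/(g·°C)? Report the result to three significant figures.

c = 0.236 J/(g·°C)

q_gained = (418.7 × 2.2 + 19.7) × (40.0 − 31.0) = 8468 J
q_lost = 317.9 × c × (152.7 − 40.0) = 35827.33 c
Set equal: c = 8468 / 35827.33 = 0.236 J/(g·°C)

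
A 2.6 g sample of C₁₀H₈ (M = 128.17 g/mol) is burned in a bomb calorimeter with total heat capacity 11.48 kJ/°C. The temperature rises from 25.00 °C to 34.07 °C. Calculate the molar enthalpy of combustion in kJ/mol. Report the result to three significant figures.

ΔT = 34.07 − 25.00 = 9.07 °C
q_cal = C_cal × ΔT = 11.48 × 9.07 = 104.1236 kJ
n = 2.6 / 128.17 = 0.02029 mol
q_rxn = −q_cal = -104.1236 kJ
ΔH = -104.1236 / 0.02029 = -5132 kJ/mol

ΔH = -5130 kJ/mol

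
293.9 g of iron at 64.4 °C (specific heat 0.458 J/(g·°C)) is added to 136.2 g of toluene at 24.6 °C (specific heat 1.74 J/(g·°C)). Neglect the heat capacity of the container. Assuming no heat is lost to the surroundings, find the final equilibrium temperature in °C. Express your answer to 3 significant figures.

Heat lost by iron = heat gained by toluene.
(293.9)(0.458)(64.4 − T) = (136.2)(1.74)(T − 24.6)
134.6062 (64.4 − T) = 236.988 (T − 24.6)
8668.6 − 134.6062 T = 236.988 T − 5829.9
14498.5 = 371.5942 T
T = 39.02 °C

T_f = 39.0 °C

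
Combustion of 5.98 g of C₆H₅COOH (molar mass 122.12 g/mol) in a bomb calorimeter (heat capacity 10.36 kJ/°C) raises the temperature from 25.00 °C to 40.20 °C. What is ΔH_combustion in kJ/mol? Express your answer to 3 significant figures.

ΔH = -3220 kJ/mol

ΔT = 40.20 − 25.00 = 15.20 °C
q_cal = C_cal × ΔT = 10.36 × 15.20 = 157.472 kJ
n = 5.98 / 122.12 = 0.04897 mol
q_rxn = −q_cal = -157.472 kJ
ΔH = -157.472 / 0.04897 = -3216 kJ/mol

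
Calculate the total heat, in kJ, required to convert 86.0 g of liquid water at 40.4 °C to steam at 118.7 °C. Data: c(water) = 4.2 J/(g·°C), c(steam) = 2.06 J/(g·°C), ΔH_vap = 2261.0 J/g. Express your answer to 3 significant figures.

q1 (heat water 40.4→100.0 °C): 86.0 × 4.2 × 59.6 = 21528 J
q2 (vaporize at 100 °C): 86.0 × 2261.0 = 194446 J
q3 (heat steam 100.0→118.7 °C): 86.0 × 2.06 × 18.7 = 3313 J
Total: 21528 + 194446 + 3313 = 219287 J = 219 kJ

q = 219 kJ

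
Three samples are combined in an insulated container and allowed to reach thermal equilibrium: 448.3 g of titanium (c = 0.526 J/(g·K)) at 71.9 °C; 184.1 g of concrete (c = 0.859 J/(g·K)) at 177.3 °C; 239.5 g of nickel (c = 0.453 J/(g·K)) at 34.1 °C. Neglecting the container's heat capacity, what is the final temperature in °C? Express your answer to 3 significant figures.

T_f = 96.9 °C

Σ mᵢcᵢ(T − Tᵢ) = 0  ⇒  T = Σ mᵢcᵢTᵢ / Σ mᵢcᵢ
Σ mᵢcᵢ = 448.3×0.526 + 184.1×0.859 + 239.5×0.453 = 502.4412
Σ mᵢcᵢTᵢ = 235.8058×71.9 + 158.1419×177.3 + 108.4935×34.1 = 48693
T = 48693 / 502.4412 = 96.91 °C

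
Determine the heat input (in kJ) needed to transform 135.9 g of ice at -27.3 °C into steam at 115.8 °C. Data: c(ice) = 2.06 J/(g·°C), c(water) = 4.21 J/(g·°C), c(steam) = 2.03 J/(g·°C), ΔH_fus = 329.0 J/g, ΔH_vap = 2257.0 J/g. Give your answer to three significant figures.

q1 (heat ice -27.3→0.0 °C): 135.9 × 2.06 × 27.3 = 7643 J
q2 (melt at 0 °C): 135.9 × 329.0 = 44711 J
q3 (heat water 0.0→100.0 °C): 135.9 × 4.21 × 100.0 = 57214 J
q4 (vaporize at 100 °C): 135.9 × 2257.0 = 306726 J
q5 (heat steam 100.0→115.8 °C): 135.9 × 2.03 × 15.8 = 4359 J
Total: 7643 + 44711 + 57214 + 306726 + 4359 = 420653 J = 421 kJ

q = 421 kJ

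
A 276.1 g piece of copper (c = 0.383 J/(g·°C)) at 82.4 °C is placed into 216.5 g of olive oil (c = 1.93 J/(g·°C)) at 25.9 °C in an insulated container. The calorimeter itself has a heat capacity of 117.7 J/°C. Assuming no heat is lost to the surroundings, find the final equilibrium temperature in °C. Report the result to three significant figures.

Heat lost by copper = heat gained by olive oil + calorimeter.
(276.1)(0.383)(82.4 − T) = [(216.5)(1.93) + 117.7](T − 25.9)
105.7463 (82.4 − T) = 535.545 (T − 25.9)
8713.5 − 105.7463 T = 535.545 T − 13871
22584.5 = 641.2913 T
T = 35.22 °C

T_f = 35.2 °C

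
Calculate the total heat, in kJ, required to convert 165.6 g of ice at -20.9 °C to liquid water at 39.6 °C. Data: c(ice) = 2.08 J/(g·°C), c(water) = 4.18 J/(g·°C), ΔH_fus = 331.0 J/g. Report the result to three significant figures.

q = 89.4 kJ

q1 (heat ice -20.9→0.0 °C): 165.6 × 2.08 × 20.9 = 7199 J
q2 (melt at 0 °C): 165.6 × 331.0 = 54814 J
q3 (heat water 0.0→39.6 °C): 165.6 × 4.18 × 39.6 = 27411 J
Total: 7199 + 54814 + 27411 = 89424 J = 89.4 kJ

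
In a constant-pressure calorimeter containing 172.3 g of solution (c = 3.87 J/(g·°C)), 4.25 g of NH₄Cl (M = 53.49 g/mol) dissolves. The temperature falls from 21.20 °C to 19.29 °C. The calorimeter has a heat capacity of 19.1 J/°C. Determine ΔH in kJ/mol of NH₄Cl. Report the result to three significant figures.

ΔH = 16.5 kJ/mol

|ΔT| = |19.29 − 21.20| = 1.91 °C
|q_surr| = (172.3 × 3.87 + 19.1) × 1.91 = 685.901 × 1.91 = 1310 J
n(NH₄Cl) = 4.25 / 53.49 = 0.07945 mol
Temperature fell, so q_rxn = +|q_surr| = 1.310 kJ
ΔH = q_rxn / n = 16.49 kJ/mol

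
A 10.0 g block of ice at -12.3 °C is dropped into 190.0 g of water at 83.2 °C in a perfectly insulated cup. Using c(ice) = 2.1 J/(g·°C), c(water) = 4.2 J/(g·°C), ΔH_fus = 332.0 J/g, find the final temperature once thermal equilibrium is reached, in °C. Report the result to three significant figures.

Heat to bring ice to 0 °C and melt it: q₁ = 10.0×2.1×12.3 + 10.0×332.0 = 3578.3 J
Heat the water can supply cooling to 0 °C: 190.0×4.2×83.2 = 66393.6 J > q₁, so all ice melts.
Energy balance: 190.0×4.2×(83.2 − T) = 3578.3 + 10.0×4.2×(T − 0)
798(83.2 − T) = 3578.3 + 42 T
66393.6 − 3578.3 = 840 T
T = 62815.3 / 840 = 74.78 °C

T_f = 74.8 °C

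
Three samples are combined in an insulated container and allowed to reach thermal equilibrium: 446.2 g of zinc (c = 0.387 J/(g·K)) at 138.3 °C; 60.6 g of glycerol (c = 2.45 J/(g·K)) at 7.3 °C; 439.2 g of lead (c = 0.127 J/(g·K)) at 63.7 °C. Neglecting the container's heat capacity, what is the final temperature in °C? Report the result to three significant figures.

T_f = 75.7 °C

Σ mᵢcᵢ(T − Tᵢ) = 0  ⇒  T = Σ mᵢcᵢTᵢ / Σ mᵢcᵢ
Σ mᵢcᵢ = 446.2×0.387 + 60.6×2.45 + 439.2×0.127 = 376.9278
Σ mᵢcᵢTᵢ = 172.6794×138.3 + 148.47×7.3 + 55.7784×63.7 = 28518
T = 28518 / 376.9278 = 75.66 °C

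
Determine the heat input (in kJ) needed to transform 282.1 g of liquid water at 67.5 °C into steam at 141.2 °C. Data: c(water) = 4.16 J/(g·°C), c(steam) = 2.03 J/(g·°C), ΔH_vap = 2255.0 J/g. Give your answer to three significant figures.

q = 698 kJ

q1 (heat water 67.5→100.0 °C): 282.1 × 4.16 × 32.5 = 38140 J
q2 (vaporize at 100 °C): 282.1 × 2255.0 = 636136 J
q3 (heat steam 100.0→141.2 °C): 282.1 × 2.03 × 41.2 = 23594 J
Total: 38140 + 636136 + 23594 = 697870 J = 698 kJ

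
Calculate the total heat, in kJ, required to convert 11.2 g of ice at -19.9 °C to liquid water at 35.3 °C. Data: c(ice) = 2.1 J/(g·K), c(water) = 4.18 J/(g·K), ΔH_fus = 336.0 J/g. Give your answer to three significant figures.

q = 5.88 kJ

q1 (heat ice -19.9→0.0 °C): 11.2 × 2.1 × 19.9 = 468 J
q2 (melt at 0 °C): 11.2 × 336.0 = 3763 J
q3 (heat water 0.0→35.3 °C): 11.2 × 4.18 × 35.3 = 1653 J
Total: 468 + 3763 + 1653 = 5884 J = 5.88 kJ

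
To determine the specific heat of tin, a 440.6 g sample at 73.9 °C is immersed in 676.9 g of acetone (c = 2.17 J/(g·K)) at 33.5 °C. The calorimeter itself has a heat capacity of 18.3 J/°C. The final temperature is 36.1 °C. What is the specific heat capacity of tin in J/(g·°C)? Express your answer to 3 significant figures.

q_gained = (676.9 × 2.17 + 18.3) × (36.1 − 33.5) = 3867 J
q_lost = 440.6 × c × (73.9 − 36.1) = 16654.68 c
Set equal: c = 3867 / 16654.68 = 0.232 J/(g·°C)

c = 0.232 J/(g·°C)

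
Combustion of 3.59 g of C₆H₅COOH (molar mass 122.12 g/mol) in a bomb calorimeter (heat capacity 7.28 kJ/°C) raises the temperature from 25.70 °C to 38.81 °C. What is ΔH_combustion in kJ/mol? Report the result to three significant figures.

ΔH = -3250 kJ/mol

ΔT = 38.81 − 25.70 = 13.11 °C
q_cal = C_cal × ΔT = 7.28 × 13.11 = 95.4408 kJ
n = 3.59 / 122.12 = 0.02940 mol
q_rxn = −q_cal = -95.4408 kJ
ΔH = -95.4408 / 0.02940 = -3246 kJ/mol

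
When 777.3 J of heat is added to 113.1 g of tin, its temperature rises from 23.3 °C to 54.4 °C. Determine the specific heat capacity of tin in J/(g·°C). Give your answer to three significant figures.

c = 0.221 J/(g·°C)

c = q / (m ΔT) = 777.3 / (113.1 × 31.1)
c = 777.3 / 3517.41 = 0.221 J/(g·°C)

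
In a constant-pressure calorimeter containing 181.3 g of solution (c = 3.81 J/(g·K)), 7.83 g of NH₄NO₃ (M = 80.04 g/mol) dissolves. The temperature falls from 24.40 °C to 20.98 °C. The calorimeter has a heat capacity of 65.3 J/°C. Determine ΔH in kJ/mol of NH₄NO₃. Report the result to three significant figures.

ΔH = 26.4 kJ/mol

|ΔT| = |20.98 − 24.40| = 3.42 °C
|q_surr| = (181.3 × 3.81 + 65.3) × 3.42 = 756.053 × 3.42 = 2586 J
n(NH₄NO₃) = 7.83 / 80.04 = 0.09783 mol
Temperature fell, so q_rxn = +|q_surr| = 2.586 kJ
ΔH = q_rxn / n = 26.43 kJ/mol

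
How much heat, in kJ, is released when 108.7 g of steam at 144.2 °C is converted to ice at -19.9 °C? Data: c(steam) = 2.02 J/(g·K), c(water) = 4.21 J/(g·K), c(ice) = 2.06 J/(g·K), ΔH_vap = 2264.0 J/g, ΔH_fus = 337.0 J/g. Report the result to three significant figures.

q = 343 kJ

q1 (cool steam 144.2→100 °C): 108.7 × 2.02 × 44.2 = 9705 J
q2 (condense at 100 °C): 108.7 × 2264.0 = 246097 J
q3 (cool water 100→0 °C): 108.7 × 4.21 × 100.0 = 45763 J
q4 (freeze at 0 °C): 108.7 × 337.0 = 36632 J
q5 (cool ice 0→-19.9 °C): 108.7 × 2.06 × 19.9 = 4456 J
Total: 9705 + 246097 + 45763 + 36632 + 4456 = 342653 J = 343 kJ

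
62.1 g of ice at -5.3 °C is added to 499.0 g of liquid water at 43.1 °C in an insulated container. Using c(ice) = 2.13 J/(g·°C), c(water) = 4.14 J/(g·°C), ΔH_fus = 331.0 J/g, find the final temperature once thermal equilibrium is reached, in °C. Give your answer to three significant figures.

Heat to bring ice to 0 °C and melt it: q₁ = 62.1×2.13×5.3 + 62.1×331.0 = 21256 J
Heat the water can supply cooling to 0 °C: 499.0×4.14×43.1 = 89038.6 J > q₁, so all ice melts.
Energy balance: 499.0×4.14×(43.1 − T) = 21256 + 62.1×4.14×(T − 0)
2065.86(43.1 − T) = 21256 + 257.094 T
89038.6 − 21256 = 2322.954 T
T = 67782.6 / 2322.954 = 29.18 °C

T_f = 29.2 °C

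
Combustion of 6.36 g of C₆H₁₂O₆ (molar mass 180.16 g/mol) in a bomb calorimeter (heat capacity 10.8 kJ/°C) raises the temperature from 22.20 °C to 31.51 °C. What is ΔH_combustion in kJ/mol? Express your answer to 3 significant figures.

ΔH = -2850 kJ/mol

ΔT = 31.51 − 22.20 = 9.31 °C
q_cal = C_cal × ΔT = 10.8 × 9.31 = 100.548 kJ
n = 6.36 / 180.16 = 0.03530 mol
q_rxn = −q_cal = -100.548 kJ
ΔH = -100.548 / 0.03530 = -2848 kJ/mol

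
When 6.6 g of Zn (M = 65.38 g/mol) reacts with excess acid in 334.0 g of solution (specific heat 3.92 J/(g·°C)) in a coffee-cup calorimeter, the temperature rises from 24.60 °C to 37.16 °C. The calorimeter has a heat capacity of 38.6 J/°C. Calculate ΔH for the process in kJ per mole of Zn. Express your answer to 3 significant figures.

ΔH = -168 kJ/mol

|ΔT| = |37.16 − 24.60| = 12.56 °C
|q_surr| = (334.0 × 3.92 + 38.6) × 12.56 = 1347.88 × 12.56 = 16930 J
n(Zn) = 6.6 / 65.38 = 0.1009 mol
Temperature rose, so q_rxn = −|q_surr| = -16.93 kJ
ΔH = q_rxn / n = -167.8 kJ/mol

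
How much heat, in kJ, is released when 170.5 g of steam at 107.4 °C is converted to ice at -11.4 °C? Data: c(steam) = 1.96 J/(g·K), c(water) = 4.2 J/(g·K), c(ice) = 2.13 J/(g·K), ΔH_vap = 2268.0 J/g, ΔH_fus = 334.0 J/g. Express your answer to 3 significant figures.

q1 (cool steam 107.4→100 °C): 170.5 × 1.96 × 7.4 = 2473 J
q2 (condense at 100 °C): 170.5 × 2268.0 = 386694 J
q3 (cool water 100→0 °C): 170.5 × 4.2 × 100.0 = 71610 J
q4 (freeze at 0 °C): 170.5 × 334.0 = 56947 J
q5 (cool ice 0→-11.4 °C): 170.5 × 2.13 × 11.4 = 4140 J
Total: 2473 + 386694 + 71610 + 56947 + 4140 = 521864 J = 522 kJ

q = 522 kJ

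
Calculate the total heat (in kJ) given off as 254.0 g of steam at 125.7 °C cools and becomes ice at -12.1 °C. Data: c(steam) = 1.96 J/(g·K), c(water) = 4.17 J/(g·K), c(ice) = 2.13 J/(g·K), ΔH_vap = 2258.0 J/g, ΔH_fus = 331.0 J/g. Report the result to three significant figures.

q = 783 kJ

q1 (cool steam 125.7→100 °C): 254.0 × 1.96 × 25.7 = 12794 J
q2 (condense at 100 °C): 254.0 × 2258.0 = 573532 J
q3 (cool water 100→0 °C): 254.0 × 4.17 × 100.0 = 105918 J
q4 (freeze at 0 °C): 254.0 × 331.0 = 84074 J
q5 (cool ice 0→-12.1 °C): 254.0 × 2.13 × 12.1 = 6546 J
Total: 12794 + 573532 + 105918 + 84074 + 6546 = 782864 J = 783 kJ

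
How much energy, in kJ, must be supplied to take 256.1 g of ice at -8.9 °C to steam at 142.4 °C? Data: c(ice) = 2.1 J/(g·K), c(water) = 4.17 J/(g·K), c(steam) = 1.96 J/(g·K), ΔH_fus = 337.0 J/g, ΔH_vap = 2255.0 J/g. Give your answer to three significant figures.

q = 797 kJ

q1 (heat ice -8.9→0.0 °C): 256.1 × 2.1 × 8.9 = 4787 J
q2 (melt at 0 °C): 256.1 × 337.0 = 86306 J
q3 (heat water 0.0→100.0 °C): 256.1 × 4.17 × 100.0 = 106794 J
q4 (vaporize at 100 °C): 256.1 × 2255.0 = 577506 J
q5 (heat steam 100.0→142.4 °C): 256.1 × 1.96 × 42.4 = 21283 J
Total: 4787 + 86306 + 106794 + 577506 + 21283 = 796676 J = 797 kJ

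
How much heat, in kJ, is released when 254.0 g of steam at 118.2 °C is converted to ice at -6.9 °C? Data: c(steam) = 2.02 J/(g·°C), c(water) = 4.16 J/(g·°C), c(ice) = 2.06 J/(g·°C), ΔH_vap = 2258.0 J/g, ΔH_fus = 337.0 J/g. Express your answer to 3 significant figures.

q1 (cool steam 118.2→100 °C): 254.0 × 2.02 × 18.2 = 9338 J
q2 (condense at 100 °C): 254.0 × 2258.0 = 573532 J
q3 (cool water 100→0 °C): 254.0 × 4.16 × 100.0 = 105664 J
q4 (freeze at 0 °C): 254.0 × 337.0 = 85598 J
q5 (cool ice 0→-6.9 °C): 254.0 × 2.06 × 6.9 = 3610 J
Total: 9338 + 573532 + 105664 + 85598 + 3610 = 777742 J = 778 kJ

q = 778 kJ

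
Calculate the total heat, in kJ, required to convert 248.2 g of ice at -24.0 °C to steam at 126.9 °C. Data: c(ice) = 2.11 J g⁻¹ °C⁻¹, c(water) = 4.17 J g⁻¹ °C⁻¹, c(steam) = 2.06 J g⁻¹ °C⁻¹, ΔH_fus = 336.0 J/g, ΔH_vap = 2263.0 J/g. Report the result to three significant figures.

q1 (heat ice -24.0→0.0 °C): 248.2 × 2.11 × 24.0 = 12569 J
q2 (melt at 0 °C): 248.2 × 336.0 = 83395 J
q3 (heat water 0.0→100.0 °C): 248.2 × 4.17 × 100.0 = 103499 J
q4 (vaporize at 100 °C): 248.2 × 2263.0 = 561677 J
q5 (heat steam 100.0→126.9 °C): 248.2 × 2.06 × 26.9 = 13754 J
Total: 12569 + 83395 + 103499 + 561677 + 13754 = 774894 J = 775 kJ

q = 775 kJ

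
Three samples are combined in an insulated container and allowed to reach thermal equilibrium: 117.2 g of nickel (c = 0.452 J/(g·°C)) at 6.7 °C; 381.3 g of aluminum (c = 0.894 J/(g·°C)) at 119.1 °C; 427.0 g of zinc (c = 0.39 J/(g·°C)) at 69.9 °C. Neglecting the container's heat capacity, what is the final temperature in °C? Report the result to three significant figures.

Σ mᵢcᵢ(T − Tᵢ) = 0  ⇒  T = Σ mᵢcᵢTᵢ / Σ mᵢcᵢ
Σ mᵢcᵢ = 117.2×0.452 + 381.3×0.894 + 427.0×0.39 = 560.3866
Σ mᵢcᵢTᵢ = 52.9744×6.7 + 340.8822×119.1 + 166.53×69.9 = 52594
T = 52594 / 560.3866 = 93.85 °C

T_f = 93.9 °C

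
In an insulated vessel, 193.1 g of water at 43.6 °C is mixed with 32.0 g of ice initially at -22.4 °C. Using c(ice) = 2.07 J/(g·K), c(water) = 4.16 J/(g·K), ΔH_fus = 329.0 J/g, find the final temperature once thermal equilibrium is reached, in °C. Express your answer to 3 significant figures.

Heat to bring ice to 0 °C and melt it: q₁ = 32.0×2.07×22.4 + 32.0×329.0 = 12012 J
Heat the water can supply cooling to 0 °C: 193.1×4.16×43.6 = 35023.7 J > q₁, so all ice melts.
Energy balance: 193.1×4.16×(43.6 − T) = 12012 + 32.0×4.16×(T − 0)
803.296(43.6 − T) = 12012 + 133.12 T
35023.7 − 12012 = 936.416 T
T = 23011.7 / 936.416 = 24.57 °C

T_f = 24.6 °C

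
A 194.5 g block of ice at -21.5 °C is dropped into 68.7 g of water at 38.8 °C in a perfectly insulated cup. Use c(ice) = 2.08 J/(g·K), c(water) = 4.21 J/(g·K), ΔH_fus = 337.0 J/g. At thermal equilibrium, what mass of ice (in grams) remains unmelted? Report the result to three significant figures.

m_ice remaining = 187 g

Heat to warm all ice to 0 °C: 194.5×2.08×21.5 = 8698.0 J
Heat released by water cooling to 0 °C: 68.7×4.21×38.8 = 11222 J
11222 J < 8698.0 + 194.5×337.0 = 74244.5 J, so not all ice melts; final T = 0 °C.
Heat left for melting: 11222 − 8698.0 = 2524.0 J
Mass melted = 2524.0 / 337.0 = 7.490 g
Ice remaining = 194.5 − 7.490 = 187.010 g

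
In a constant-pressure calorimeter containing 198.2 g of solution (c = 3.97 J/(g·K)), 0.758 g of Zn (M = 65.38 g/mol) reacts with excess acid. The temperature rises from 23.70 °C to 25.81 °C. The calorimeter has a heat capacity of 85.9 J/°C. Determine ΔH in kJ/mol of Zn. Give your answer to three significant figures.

ΔH = -159 kJ/mol

|ΔT| = |25.81 − 23.70| = 2.11 °C
|q_surr| = (198.2 × 3.97 + 85.9) × 2.11 = 872.754 × 2.11 = 1842 J
n(Zn) = 0.758 / 65.38 = 0.01159 mol
Temperature rose, so q_rxn = −|q_surr| = -1.842 kJ
ΔH = q_rxn / n = -158.9 kJ/mol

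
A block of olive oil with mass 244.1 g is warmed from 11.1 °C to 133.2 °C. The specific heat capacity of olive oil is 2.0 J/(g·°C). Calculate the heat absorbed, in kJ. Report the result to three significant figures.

q = m c ΔT = 244.1 × 2.0 × (133.2 − 11.1)
q = 244.1 × 2.0 × 122.1 = 59610 J = 59.6 kJ

q = 59.6 kJ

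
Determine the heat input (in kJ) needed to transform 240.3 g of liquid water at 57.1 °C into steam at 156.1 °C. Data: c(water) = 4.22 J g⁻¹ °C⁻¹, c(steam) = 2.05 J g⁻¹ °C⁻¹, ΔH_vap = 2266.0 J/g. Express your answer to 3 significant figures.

q = 616 kJ

q1 (heat water 57.1→100.0 °C): 240.3 × 4.22 × 42.9 = 43503 J
q2 (vaporize at 100 °C): 240.3 × 2266.0 = 544520 J
q3 (heat steam 100.0→156.1 °C): 240.3 × 2.05 × 56.1 = 27636 J
Total: 43503 + 544520 + 27636 = 615659 J = 616 kJ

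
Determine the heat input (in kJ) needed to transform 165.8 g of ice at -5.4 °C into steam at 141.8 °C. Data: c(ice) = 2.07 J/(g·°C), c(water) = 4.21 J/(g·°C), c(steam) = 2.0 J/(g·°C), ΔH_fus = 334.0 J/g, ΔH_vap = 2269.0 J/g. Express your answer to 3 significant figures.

q = 517 kJ

q1 (heat ice -5.4→0.0 °C): 165.8 × 2.07 × 5.4 = 1853 J
q2 (melt at 0 °C): 165.8 × 334.0 = 55377 J
q3 (heat water 0.0→100.0 °C): 165.8 × 4.21 × 100.0 = 69802 J
q4 (vaporize at 100 °C): 165.8 × 2269.0 = 376200 J
q5 (heat steam 100.0→141.8 °C): 165.8 × 2.0 × 41.8 = 13861 J
Total: 1853 + 55377 + 69802 + 376200 + 13861 = 517093 J = 517 kJ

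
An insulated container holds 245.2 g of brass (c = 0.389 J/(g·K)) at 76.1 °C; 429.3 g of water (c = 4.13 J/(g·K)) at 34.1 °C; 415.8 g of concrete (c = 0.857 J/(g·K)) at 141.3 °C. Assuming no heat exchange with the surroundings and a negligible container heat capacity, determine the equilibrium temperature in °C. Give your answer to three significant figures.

T_f = 53.1 °C

Σ mᵢcᵢ(T − Tᵢ) = 0  ⇒  T = Σ mᵢcᵢTᵢ / Σ mᵢcᵢ
Σ mᵢcᵢ = 245.2×0.389 + 429.3×4.13 + 415.8×0.857 = 2224.7324
Σ mᵢcᵢTᵢ = 95.3828×76.1 + 1773.009×34.1 + 356.3406×141.3 = 118070
T = 118070 / 2224.7324 = 53.07 °C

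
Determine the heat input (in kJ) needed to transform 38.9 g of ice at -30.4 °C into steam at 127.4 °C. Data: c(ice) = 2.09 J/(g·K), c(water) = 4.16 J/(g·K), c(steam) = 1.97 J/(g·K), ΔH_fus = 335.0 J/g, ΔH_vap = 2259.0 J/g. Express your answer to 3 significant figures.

q = 122 kJ

q1 (heat ice -30.4→0.0 °C): 38.9 × 2.09 × 30.4 = 2472 J
q2 (melt at 0 °C): 38.9 × 335.0 = 13032 J
q3 (heat water 0.0→100.0 °C): 38.9 × 4.16 × 100.0 = 16182 J
q4 (vaporize at 100 °C): 38.9 × 2259.0 = 87875 J
q5 (heat steam 100.0→127.4 °C): 38.9 × 1.97 × 27.4 = 2100 J
Total: 2472 + 13032 + 16182 + 87875 + 2100 = 121661 J = 122 kJ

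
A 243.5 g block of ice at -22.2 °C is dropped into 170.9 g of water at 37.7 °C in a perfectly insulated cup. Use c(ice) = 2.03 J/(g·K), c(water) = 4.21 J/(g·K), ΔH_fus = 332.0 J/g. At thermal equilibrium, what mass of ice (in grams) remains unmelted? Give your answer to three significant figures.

Heat to warm all ice to 0 °C: 243.5×2.03×22.2 = 10974 J
Heat released by water cooling to 0 °C: 170.9×4.21×37.7 = 27125 J
27125 J < 10974 + 243.5×332.0 = 91816 J, so not all ice melts; final T = 0 °C.
Heat left for melting: 27125 − 10974 = 16151 J
Mass melted = 16151 / 332.0 = 48.65 g
Ice remaining = 243.5 − 48.65 = 194.85 g

m_ice remaining = 195 g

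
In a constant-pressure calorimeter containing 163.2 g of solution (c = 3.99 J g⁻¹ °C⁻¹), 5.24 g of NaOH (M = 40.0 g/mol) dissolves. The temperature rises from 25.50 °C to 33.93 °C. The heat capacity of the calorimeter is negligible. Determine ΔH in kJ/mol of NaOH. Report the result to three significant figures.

|ΔT| = |33.93 − 25.50| = 8.43 °C
|q_surr| = (163.2 × 3.99) × 8.43 = 651.168 × 8.43 = 5489 J
n(NaOH) = 5.24 / 40.0 = 0.1310 mol
Temperature rose, so q_rxn = −|q_surr| = -5.489 kJ
ΔH = q_rxn / n = -41.90 kJ/mol

ΔH = -41.9 kJ/mol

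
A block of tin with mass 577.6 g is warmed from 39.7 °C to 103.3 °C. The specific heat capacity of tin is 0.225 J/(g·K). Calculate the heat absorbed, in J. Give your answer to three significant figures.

q = m c ΔT = 577.6 × 0.225 × (103.3 − 39.7)
q = 577.6 × 0.225 × 63.6 = 8265 J

q = 8270 J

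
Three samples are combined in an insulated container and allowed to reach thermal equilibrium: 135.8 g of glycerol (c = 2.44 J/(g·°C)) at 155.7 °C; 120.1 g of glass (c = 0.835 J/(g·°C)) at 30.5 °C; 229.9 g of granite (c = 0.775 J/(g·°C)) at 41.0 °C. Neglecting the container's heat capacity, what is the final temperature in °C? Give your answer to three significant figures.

T_f = 102 °C

Σ mᵢcᵢ(T − Tᵢ) = 0  ⇒  T = Σ mᵢcᵢTᵢ / Σ mᵢcᵢ
Σ mᵢcᵢ = 135.8×2.44 + 120.1×0.835 + 229.9×0.775 = 609.8080
Σ mᵢcᵢTᵢ = 331.352×155.7 + 100.2835×30.5 + 178.1725×41.0 = 61955
T = 61955 / 609.8080 = 101.6 °C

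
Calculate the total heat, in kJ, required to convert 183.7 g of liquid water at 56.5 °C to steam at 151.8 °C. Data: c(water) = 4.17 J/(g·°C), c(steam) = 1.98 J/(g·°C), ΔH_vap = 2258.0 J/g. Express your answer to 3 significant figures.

q1 (heat water 56.5→100.0 °C): 183.7 × 4.17 × 43.5 = 33322 J
q2 (vaporize at 100 °C): 183.7 × 2258.0 = 414795 J
q3 (heat steam 100.0→151.8 °C): 183.7 × 1.98 × 51.8 = 18841 J
Total: 33322 + 414795 + 18841 = 466958 J = 467 kJ

q = 467 kJ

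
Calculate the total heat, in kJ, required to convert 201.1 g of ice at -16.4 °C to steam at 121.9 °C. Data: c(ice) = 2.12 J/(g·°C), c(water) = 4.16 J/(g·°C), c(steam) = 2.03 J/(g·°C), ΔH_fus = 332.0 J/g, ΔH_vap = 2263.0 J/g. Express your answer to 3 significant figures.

q = 621 kJ

q1 (heat ice -16.4→0.0 °C): 201.1 × 2.12 × 16.4 = 6992 J
q2 (melt at 0 °C): 201.1 × 332.0 = 66765 J
q3 (heat water 0.0→100.0 °C): 201.1 × 4.16 × 100.0 = 83658 J
q4 (vaporize at 100 °C): 201.1 × 2263.0 = 455089 J
q5 (heat steam 100.0→121.9 °C): 201.1 × 2.03 × 21.9 = 8940 J
Total: 6992 + 66765 + 83658 + 455089 + 8940 = 621444 J = 621 kJ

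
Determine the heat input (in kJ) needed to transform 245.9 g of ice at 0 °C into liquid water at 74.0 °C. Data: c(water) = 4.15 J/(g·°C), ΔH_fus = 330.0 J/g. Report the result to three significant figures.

q1 (melt at 0 °C): 245.9 × 330.0 = 81147 J
q2 (heat water 0.0→74.0 °C): 245.9 × 4.15 × 74.0 = 75516 J
Total: 81147 + 75516 = 156663 J = 157 kJ

q = 157 kJ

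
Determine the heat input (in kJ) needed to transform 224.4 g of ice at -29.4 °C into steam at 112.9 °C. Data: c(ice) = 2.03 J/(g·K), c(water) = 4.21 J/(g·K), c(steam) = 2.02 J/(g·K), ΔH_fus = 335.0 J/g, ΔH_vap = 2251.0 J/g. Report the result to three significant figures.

q = 694 kJ

q1 (heat ice -29.4→0.0 °C): 224.4 × 2.03 × 29.4 = 13393 J
q2 (melt at 0 °C): 224.4 × 335.0 = 75174 J
q3 (heat water 0.0→100.0 °C): 224.4 × 4.21 × 100.0 = 94472 J
q4 (vaporize at 100 °C): 224.4 × 2251.0 = 505124 J
q5 (heat steam 100.0→112.9 °C): 224.4 × 2.02 × 12.9 = 5847 J
Total: 13393 + 75174 + 94472 + 505124 + 5847 = 694010 J = 694 kJ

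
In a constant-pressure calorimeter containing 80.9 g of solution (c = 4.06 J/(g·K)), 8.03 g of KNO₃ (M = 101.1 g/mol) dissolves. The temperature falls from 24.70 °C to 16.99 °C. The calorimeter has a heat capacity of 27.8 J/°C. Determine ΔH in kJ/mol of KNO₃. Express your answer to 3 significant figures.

ΔH = 34.6 kJ/mol

|ΔT| = |16.99 − 24.70| = 7.71 °C
|q_surr| = (80.9 × 4.06 + 27.8) × 7.71 = 356.254 × 7.71 = 2747 J
n(KNO₃) = 8.03 / 101.1 = 0.07943 mol
Temperature fell, so q_rxn = +|q_surr| = 2.747 kJ
ΔH = q_rxn / n = 34.58 kJ/mol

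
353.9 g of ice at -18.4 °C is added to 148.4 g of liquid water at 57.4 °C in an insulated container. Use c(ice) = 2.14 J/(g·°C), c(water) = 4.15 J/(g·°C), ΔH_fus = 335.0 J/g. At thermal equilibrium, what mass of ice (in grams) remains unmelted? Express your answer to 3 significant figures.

m_ice remaining = 290 g

Heat to warm all ice to 0 °C: 353.9×2.14×18.4 = 13935 J
Heat released by water cooling to 0 °C: 148.4×4.15×57.4 = 35350 J
35350 J < 13935 + 353.9×335.0 = 132491.5 J, so not all ice melts; final T = 0 °C.
Heat left for melting: 35350 − 13935 = 21415 J
Mass melted = 21415 / 335.0 = 63.93 g
Ice remaining = 353.9 − 63.93 = 289.97 g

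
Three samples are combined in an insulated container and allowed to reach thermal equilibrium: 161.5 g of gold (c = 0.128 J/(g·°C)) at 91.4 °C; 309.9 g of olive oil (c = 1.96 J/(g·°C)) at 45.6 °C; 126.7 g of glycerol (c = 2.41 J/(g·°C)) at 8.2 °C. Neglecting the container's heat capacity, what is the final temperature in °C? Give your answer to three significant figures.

T_f = 34.4 °C

Σ mᵢcᵢ(T − Tᵢ) = 0  ⇒  T = Σ mᵢcᵢTᵢ / Σ mᵢcᵢ
Σ mᵢcᵢ = 161.5×0.128 + 309.9×1.96 + 126.7×2.41 = 933.423
Σ mᵢcᵢTᵢ = 20.672×91.4 + 607.404×45.6 + 305.347×8.2 = 32091
T = 32091 / 933.423 = 34.38 °C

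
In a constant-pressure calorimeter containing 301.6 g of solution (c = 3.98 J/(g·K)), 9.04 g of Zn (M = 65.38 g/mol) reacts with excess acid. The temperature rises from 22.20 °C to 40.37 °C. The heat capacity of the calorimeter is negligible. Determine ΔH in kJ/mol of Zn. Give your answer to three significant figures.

ΔH = -158 kJ/mol

|ΔT| = |40.37 − 22.20| = 18.17 °C
|q_surr| = (301.6 × 3.98) × 18.17 = 1200.368 × 18.17 = 21810 J
n(Zn) = 9.04 / 65.38 = 0.1383 mol
Temperature rose, so q_rxn = −|q_surr| = -21.81 kJ
ΔH = q_rxn / n = -157.7 kJ/mol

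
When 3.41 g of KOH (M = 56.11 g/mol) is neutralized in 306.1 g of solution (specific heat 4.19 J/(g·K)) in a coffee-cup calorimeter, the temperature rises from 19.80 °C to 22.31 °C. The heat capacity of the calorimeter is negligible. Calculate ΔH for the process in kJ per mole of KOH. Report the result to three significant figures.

ΔH = -53.0 kJ/mol

|ΔT| = |22.31 − 19.80| = 2.51 °C
|q_surr| = (306.1 × 4.19) × 2.51 = 1282.559 × 2.51 = 3219 J
n(KOH) = 3.41 / 56.11 = 0.06077 mol
Temperature rose, so q_rxn = −|q_surr| = -3.219 kJ
ΔH = q_rxn / n = -52.97 kJ/mol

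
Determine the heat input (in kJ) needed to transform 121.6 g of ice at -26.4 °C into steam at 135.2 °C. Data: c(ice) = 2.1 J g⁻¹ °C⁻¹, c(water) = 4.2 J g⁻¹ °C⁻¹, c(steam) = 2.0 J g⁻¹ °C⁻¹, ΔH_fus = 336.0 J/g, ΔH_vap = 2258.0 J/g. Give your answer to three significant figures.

q1 (heat ice -26.4→0.0 °C): 121.6 × 2.1 × 26.4 = 6742 J
q2 (melt at 0 °C): 121.6 × 336.0 = 40858 J
q3 (heat water 0.0→100.0 °C): 121.6 × 4.2 × 100.0 = 51072 J
q4 (vaporize at 100 °C): 121.6 × 2258.0 = 274573 J
q5 (heat steam 100.0→135.2 °C): 121.6 × 2.0 × 35.2 = 8561 J
Total: 6742 + 40858 + 51072 + 274573 + 8561 = 381806 J = 382 kJ

q = 382 kJ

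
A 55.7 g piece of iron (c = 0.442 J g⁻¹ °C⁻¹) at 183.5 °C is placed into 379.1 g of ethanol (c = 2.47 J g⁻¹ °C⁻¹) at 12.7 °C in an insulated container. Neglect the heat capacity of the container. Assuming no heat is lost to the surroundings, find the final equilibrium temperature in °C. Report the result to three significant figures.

T_f = 17.1 °C

Heat lost by iron = heat gained by ethanol.
(55.7)(0.442)(183.5 − T) = (379.1)(2.47)(T − 12.7)
24.6194 (183.5 − T) = 936.377 (T − 12.7)
4517.7 − 24.6194 T = 936.377 T − 11892
16409.7 = 960.9964 T
T = 17.08 °C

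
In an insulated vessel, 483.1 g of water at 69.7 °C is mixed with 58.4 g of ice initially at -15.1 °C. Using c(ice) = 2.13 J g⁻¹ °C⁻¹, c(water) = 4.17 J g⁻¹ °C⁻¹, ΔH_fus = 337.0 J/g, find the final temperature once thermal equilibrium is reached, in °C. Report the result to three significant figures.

Heat to bring ice to 0 °C and melt it: q₁ = 58.4×2.13×15.1 + 58.4×337.0 = 21559 J
Heat the water can supply cooling to 0 °C: 483.1×4.17×69.7 = 140413 J > q₁, so all ice melts.
Energy balance: 483.1×4.17×(69.7 − T) = 21559 + 58.4×4.17×(T − 0)
2014.527(69.7 − T) = 21559 + 243.528 T
140413 − 21559 = 2258.055 T
T = 118854 / 2258.055 = 52.64 °C

T_f = 52.6 °C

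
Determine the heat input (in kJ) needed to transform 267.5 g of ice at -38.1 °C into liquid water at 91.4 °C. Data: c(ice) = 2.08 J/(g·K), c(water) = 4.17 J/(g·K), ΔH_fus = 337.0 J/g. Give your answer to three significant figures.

q = 213 kJ

q1 (heat ice -38.1→0.0 °C): 267.5 × 2.08 × 38.1 = 21199 J
q2 (melt at 0 °C): 267.5 × 337.0 = 90148 J
q3 (heat water 0.0→91.4 °C): 267.5 × 4.17 × 91.4 = 101954 J
Total: 21199 + 90148 + 101954 = 213301 J = 213 kJ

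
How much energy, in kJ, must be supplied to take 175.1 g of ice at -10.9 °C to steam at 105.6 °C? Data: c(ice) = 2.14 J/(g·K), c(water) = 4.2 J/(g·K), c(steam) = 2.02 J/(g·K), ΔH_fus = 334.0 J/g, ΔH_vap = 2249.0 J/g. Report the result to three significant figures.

q1 (heat ice -10.9→0.0 °C): 175.1 × 2.14 × 10.9 = 4084 J
q2 (melt at 0 °C): 175.1 × 334.0 = 58483 J
q3 (heat water 0.0→100.0 °C): 175.1 × 4.2 × 100.0 = 73542 J
q4 (vaporize at 100 °C): 175.1 × 2249.0 = 393800 J
q5 (heat steam 100.0→105.6 °C): 175.1 × 2.02 × 5.6 = 1981 J
Total: 4084 + 58483 + 73542 + 393800 + 1981 = 531890 J = 532 kJ

q = 532 kJ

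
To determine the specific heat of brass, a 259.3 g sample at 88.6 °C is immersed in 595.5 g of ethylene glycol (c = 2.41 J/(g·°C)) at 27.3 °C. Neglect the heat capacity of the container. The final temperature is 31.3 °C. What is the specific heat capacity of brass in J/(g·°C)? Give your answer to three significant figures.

c = 0.386 J/(g·°C)

q_gained = (595.5 × 2.41) × (31.3 − 27.3) = 5741 J
q_lost = 259.3 × c × (88.6 − 31.3) = 14857.89 c
Set equal: c = 5741 / 14857.89 = 0.386 J/(g·°C)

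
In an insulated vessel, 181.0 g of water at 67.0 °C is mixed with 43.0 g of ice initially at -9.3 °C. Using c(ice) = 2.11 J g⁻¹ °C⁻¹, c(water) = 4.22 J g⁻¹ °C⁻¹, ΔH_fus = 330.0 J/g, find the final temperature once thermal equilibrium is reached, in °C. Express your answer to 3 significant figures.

Heat to bring ice to 0 °C and melt it: q₁ = 43.0×2.11×9.3 + 43.0×330.0 = 15034 J
Heat the water can supply cooling to 0 °C: 181.0×4.22×67.0 = 51175.9 J > q₁, so all ice melts.
Energy balance: 181.0×4.22×(67.0 − T) = 15034 + 43.0×4.22×(T − 0)
763.82(67.0 − T) = 15034 + 181.46 T
51175.9 − 15034 = 945.28 T
T = 36141.9 / 945.28 = 38.23 °C

T_f = 38.2 °C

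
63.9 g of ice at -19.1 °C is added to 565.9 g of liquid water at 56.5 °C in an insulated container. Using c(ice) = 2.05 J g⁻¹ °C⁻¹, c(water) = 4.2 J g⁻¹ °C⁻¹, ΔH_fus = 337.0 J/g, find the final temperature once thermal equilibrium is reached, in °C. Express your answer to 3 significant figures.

Heat to bring ice to 0 °C and melt it: q₁ = 63.9×2.05×19.1 + 63.9×337.0 = 24036 J
Heat the water can supply cooling to 0 °C: 565.9×4.2×56.5 = 134288 J > q₁, so all ice melts.
Energy balance: 565.9×4.2×(56.5 − T) = 24036 + 63.9×4.2×(T − 0)
2376.78(56.5 − T) = 24036 + 268.38 T
134288 − 24036 = 2645.16 T
T = 110252 / 2645.16 = 41.68 °C

T_f = 41.7 °C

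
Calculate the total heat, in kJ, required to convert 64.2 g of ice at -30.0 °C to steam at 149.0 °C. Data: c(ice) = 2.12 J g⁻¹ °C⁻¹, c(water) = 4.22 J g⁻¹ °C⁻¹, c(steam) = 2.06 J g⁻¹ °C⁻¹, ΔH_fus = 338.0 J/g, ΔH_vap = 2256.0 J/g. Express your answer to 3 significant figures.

q = 204 kJ

q1 (heat ice -30.0→0.0 °C): 64.2 × 2.12 × 30.0 = 4083 J
q2 (melt at 0 °C): 64.2 × 338.0 = 21700 J
q3 (heat water 0.0→100.0 °C): 64.2 × 4.22 × 100.0 = 27092 J
q4 (vaporize at 100 °C): 64.2 × 2256.0 = 144835 J
q5 (heat steam 100.0→149.0 °C): 64.2 × 2.06 × 49.0 = 6480 J
Total: 4083 + 21700 + 27092 + 144835 + 6480 = 204190 J = 204 kJ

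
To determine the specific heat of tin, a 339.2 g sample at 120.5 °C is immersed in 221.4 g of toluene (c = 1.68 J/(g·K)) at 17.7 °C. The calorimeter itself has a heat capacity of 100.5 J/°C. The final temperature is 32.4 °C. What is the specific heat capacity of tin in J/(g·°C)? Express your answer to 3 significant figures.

q_gained = (221.4 × 1.68 + 100.5) × (32.4 − 17.7) = 6945 J
q_lost = 339.2 × c × (120.5 − 32.4) = 29883.52 c
Set equal: c = 6945 / 29883.52 = 0.232 J/(g·°C)

c = 0.232 J/(g·°C)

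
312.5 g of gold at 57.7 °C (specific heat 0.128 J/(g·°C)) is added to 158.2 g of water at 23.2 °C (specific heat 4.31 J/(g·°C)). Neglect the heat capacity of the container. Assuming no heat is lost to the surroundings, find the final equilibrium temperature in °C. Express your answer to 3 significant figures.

T_f = 25.1 °C

Heat lost by gold = heat gained by water.
(312.5)(0.128)(57.7 − T) = (158.2)(4.31)(T − 23.2)
40 (57.7 − T) = 681.842 (T − 23.2)
2308.0 − 40 T = 681.842 T − 15819
18127.0 = 721.842 T
T = 25.11 °C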